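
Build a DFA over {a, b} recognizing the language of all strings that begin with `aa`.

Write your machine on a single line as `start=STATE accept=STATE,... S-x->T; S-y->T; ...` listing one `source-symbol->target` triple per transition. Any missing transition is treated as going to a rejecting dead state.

start=s0; accept=s2; s0-a->s1; s0-b->s3; s1-a->s2; s1-b->s3; s2-a->s2; s2-b->s2; s3-a->s3; s3-b->s3

Check the first 2 symbols one by one: s0 through s1 record how many have matched `aa` so far; any wrong symbol goes to the dead state s3. After all 2 match we enter the accepting sink s2.
4 states suffice.
        a   b  
>  s0   s1  s3 
   s1   s2  s3 
 * s2   s2  s2 
   s3   s3  s3 
(> = start, * = accepting)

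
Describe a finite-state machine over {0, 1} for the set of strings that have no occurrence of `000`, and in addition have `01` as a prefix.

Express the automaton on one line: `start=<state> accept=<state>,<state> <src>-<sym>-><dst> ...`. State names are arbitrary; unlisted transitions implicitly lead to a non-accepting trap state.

Handle the two conditions separately and then intersect. One (4 states) tracks partial matches of the forbidden pattern `000`; the other (4 states) tracks whether the input so far still matches the prefix `01`. Each combined state is a pair, one component from each; accept when both components accept. After merging equivalent states the machine shrinks.
With 6 states:
        0   1  
>  q0   q1  q2 
   q1   q2  q3 
   q2   q2  q2 
 * q3   q4  q3 
 * q4   q5  q3 
 * q5   q2  q3 
(> = start, * = accepting)

start=q0 accept=q3,q4,q5 q0-0->q1 q0-1->q2 q1-0->q2 q1-1->q3 q2-0->q2 q2-1->q2 q3-0->q4 q3-1->q3 q4-0->q5 q4-1->q3 q5-0->q2 q5-1->q3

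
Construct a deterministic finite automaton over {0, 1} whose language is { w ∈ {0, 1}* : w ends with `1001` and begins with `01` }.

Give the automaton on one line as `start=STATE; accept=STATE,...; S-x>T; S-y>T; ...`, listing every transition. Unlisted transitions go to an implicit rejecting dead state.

start=S0; accept=S11; S0-0>S1; S0-1>S2; S1-0>S3; S1-1>S4; S2-0>S5; S2-1>S2; S3-0>S3; S3-1>S2; S4-0>S6; S4-1>S4; S5-0>S7; S5-1>S2; S6-0>S8; S6-1>S4; S7-0>S3; S7-1>S9; S8-0>S10; S8-1>S11; S9-0>S5; S9-1>S2; S10-0>S10; S10-1>S4; S11-0>S6; S11-1>S4

Build one automaton per condition and run them in lockstep. The first has 5 states tracking how much of the suffix `1001` has currently been matched; the second has 4 states tracking whether the input so far still matches the prefix `01`. A product state is a pair (one from each), accepting exactly when both do.
12 states suffice.
          0    1  
>  S0     S1   S2 
   S1     S3   S4 
   S2     S5   S2 
   S3     S3   S2 
   S4     S6   S4 
   S5     S7   S2 
   S6     S8   S4 
   S7     S3   S9 
   S8    S10  S11 
   S9     S5   S2 
   S10   S10   S4 
 * S11    S6   S4 
(> = start, * = accepting)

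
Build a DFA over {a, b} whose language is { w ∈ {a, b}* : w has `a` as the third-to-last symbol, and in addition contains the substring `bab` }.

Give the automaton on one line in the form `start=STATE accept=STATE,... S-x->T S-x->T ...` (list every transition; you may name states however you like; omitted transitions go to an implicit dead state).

start=q0 accept=q4,q5,q9,q10 q0-a->q0 q0-b->q1 q1-a->q2 q1-b->q1 q2-a->q0 q2-b->q3 q3-a->q4 q3-b->q5 q4-a->q6 q4-b->q3 q5-a->q7 q5-b->q8 q6-a->q9 q6-b->q10 q7-a->q6 q7-b->q3 q8-a->q7 q8-b->q8 q9-a->q9 q9-b->q10 q10-a->q4 q10-b->q5

Run two small machines in parallel and take their product. The first has 15 states tracking the last 3 symbols read; the second has 4 states tracking whether and how much of `bab` has been seen. A product state is a pair (one from each), accepting exactly when both do. After merging equivalent states the machine shrinks.
11 states suffice.
          a    b  
>  q0     q0   q1 
   q1     q2   q1 
   q2     q0   q3 
   q3     q4   q5 
 * q4     q6   q3 
 * q5     q7   q8 
   q6     q9  q10 
   q7     q6   q3 
   q8     q7   q8 
 * q9     q9  q10 
 * q10    q4   q5 
(> = start, * = accepting)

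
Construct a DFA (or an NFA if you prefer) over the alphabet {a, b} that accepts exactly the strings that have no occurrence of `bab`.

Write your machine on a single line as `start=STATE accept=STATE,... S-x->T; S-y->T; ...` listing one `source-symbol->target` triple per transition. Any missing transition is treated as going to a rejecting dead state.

start=S0; accept=S0,S1,S2; S0-a->S0; S0-b->S1; S1-a->S2; S1-b->S1; S2-a->S0; S2-b->S3; S3-a->S3; S3-b->S3

This is the complement of 'contains `bab`'. Use the same substring-matching states — S0 through S3 holding how much of `bab` has just been matched — but flip the accepting set: everything except the trap S3 accepts.
With 4 states:
        a   b  
>* S0   S0  S1 
 * S1   S2  S1 
 * S2   S0  S3 
   S3   S3  S3 
(> = start, * = accepting)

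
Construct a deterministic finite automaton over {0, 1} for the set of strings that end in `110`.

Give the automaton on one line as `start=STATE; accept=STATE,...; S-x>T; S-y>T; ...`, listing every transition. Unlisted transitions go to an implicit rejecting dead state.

start=S0; accept=S3; S0-0>S0; S0-1>S1; S1-0>S0; S1-1>S2; S2-0>S3; S2-1>S2; S3-0>S0; S3-1>S1

Let each state record the length of the longest suffix of the input read so far that is also a prefix of `110`. S1 means the last symbol is `1`; S2 means the last 2 symbols are `11`; S3 means the last 3 symbols are `110`. Accept only at S3, where the string currently ends in `110`.
A 4-state machine:
        0   1  
>  S0   S0  S1 
   S1   S0  S2 
   S2   S3  S2 
 * S3   S0  S1 
(> = start, * = accepting)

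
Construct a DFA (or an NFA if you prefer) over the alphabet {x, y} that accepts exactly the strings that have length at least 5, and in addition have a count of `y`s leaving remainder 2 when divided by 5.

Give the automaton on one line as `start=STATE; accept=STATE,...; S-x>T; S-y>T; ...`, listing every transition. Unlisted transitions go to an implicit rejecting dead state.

start=q0; accept=q13; q0-x>q1; q0-y>q2; q1-x>q3; q1-y>q4; q2-x>q4; q2-y>q5; q3-x>q6; q3-y>q7; q4-x>q7; q4-y>q8; q5-x>q8; q5-y>q9; q6-x>q6; q6-y>q10; q7-x>q10; q7-y>q11; q8-x>q11; q8-y>q9; q9-x>q9; q9-y>q12; q10-x>q10; q10-y>q13; q11-x>q13; q11-y>q9; q12-x>q12; q12-y>q6; q13-x>q13; q13-y>q9

Handle the two conditions separately and then intersect. One (7 states) tracks the input length, saturating at 6; the other (5 states) tracks the count of `y`s modulo 5. Each combined state is a pair, one component from each; accept when both components accept. Equivalent product states are then merged.
          x    y  
>  q0     q1   q2 
   q1     q3   q4 
   q2     q4   q5 
   q3     q6   q7 
   q4     q7   q8 
   q5     q8   q9 
   q6     q6  q10 
   q7    q10  q11 
   q8    q11   q9 
   q9     q9  q12 
   q10   q10  q13 
   q11   q13   q9 
   q12   q12   q6 
 * q13   q13   q9 
(> = start, * = accepting)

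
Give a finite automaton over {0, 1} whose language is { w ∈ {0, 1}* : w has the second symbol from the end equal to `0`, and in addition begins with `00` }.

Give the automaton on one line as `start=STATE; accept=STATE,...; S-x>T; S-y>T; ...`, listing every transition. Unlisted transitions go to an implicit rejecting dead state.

start=q0; accept=q3,q4; q0-0>q1; q0-1>q2; q1-0>q3; q1-1>q2; q2-0>q2; q2-1>q2; q3-0>q3; q3-1>q4; q4-0>q5; q4-1>q6; q5-0>q3; q5-1>q4; q6-0>q5; q6-1>q6

Build one automaton per condition and run them in lockstep. The first has 7 states tracking the last 2 symbols read; the second has 4 states tracking whether the input so far still matches the prefix `00`. A product state is a pair (one from each), accepting exactly when both do. Minimizing collapses redundant product states.
7 states suffice.
        0   1  
>  q0   q1  q2 
   q1   q3  q2 
   q2   q2  q2 
 * q3   q3  q4 
 * q4   q5  q6 
   q5   q3  q4 
   q6   q5  q6 
(> = start, * = accepting)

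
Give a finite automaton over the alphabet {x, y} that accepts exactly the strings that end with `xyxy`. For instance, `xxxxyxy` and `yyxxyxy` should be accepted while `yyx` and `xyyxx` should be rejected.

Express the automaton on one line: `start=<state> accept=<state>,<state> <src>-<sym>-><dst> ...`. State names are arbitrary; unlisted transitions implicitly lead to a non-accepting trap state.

start=S0 accept=S4 S0-x->S1 S0-y->S0 S1-x->S1 S1-y->S2 S2-x->S3 S2-y->S0 S3-x->S1 S3-y->S4 S4-x->S3 S4-y->S0

Let each state record the length of the longest suffix of the input read so far that is also a prefix of `xyxy`. S1 means the last symbol is `x`; S2 means the last 2 symbols are `xy`; S3 means the last 3 symbols are `xyx`; S4 means the last 4 symbols are `xyxy`. Accept only at S4, where the string currently ends in `xyxy`.
With 5 states:
        x   y  
>  S0   S1  S0 
   S1   S1  S2 
   S2   S3  S0 
   S3   S1  S4 
 * S4   S3  S0 
(> = start, * = accepting)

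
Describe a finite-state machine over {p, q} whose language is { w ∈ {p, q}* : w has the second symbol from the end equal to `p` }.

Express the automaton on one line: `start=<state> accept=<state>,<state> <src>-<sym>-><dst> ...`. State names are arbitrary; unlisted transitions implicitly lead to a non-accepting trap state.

start=A accept=D,E A-p->B A-q->C B-p->D B-q->E C-p->F C-q->G D-p->D D-q->E E-p->F E-q->G F-p->D F-q->E G-p->F G-q->G

A DFA must remember the last 2 symbols (since which symbol is second-to-last isn't known until the input ends). Use one state per possible window of the last ≤2 symbols; accept from those whose window starts with `p`.
       p  q 
>  A   B  C 
   B   D  E 
   C   F  G 
 * D   D  E 
 * E   F  G 
   F   D  E 
   G   F  G 
(> = start, * = accepting)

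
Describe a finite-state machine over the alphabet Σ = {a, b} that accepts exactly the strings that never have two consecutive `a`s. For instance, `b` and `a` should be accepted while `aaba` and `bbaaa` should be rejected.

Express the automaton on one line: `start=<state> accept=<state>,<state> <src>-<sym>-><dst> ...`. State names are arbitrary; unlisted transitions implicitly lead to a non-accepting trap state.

start=q0 accept=q0,q1 q0-a->q1 q0-b->q0 q1-a->q2 q1-b->q0 q2-a->q2 q2-b->q2

This is the complement of 'contains `aa`'. Use the same substring-matching states — q0 through q2 holding how much of `aa` has just been matched — but flip the accepting set: everything except the trap q2 accepts.
A 3-state machine:
        a   b  
>* q0   q1  q0 
 * q1   q2  q0 
   q2   q2  q2 
(> = start, * = accepting)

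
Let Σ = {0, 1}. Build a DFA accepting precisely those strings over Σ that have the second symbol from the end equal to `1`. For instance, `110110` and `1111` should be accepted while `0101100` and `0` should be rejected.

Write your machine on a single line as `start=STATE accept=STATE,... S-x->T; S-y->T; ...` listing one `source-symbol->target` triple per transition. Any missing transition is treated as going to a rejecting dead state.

A DFA must remember the last 2 symbols (since which symbol is second-to-last isn't known until the input ends). Use one state per possible window of the last ≤2 symbols; accept from those whose window starts with `1`.
        0   1  
>  q0   q1  q2 
   q1   q3  q4 
   q2   q5  q6 
   q3   q3  q4 
   q4   q5  q6 
 * q5   q3  q4 
 * q6   q5  q6 
(> = start, * = accepting)

start=q0; accept=q5,q6; q0-0->q1; q0-1->q2; q1-0->q3; q1-1->q4; q2-0->q5; q2-1->q6; q3-0->q3; q3-1->q4; q4-0->q5; q4-1->q6; q5-0->q3; q5-1->q4; q6-0->q5; q6-1->q6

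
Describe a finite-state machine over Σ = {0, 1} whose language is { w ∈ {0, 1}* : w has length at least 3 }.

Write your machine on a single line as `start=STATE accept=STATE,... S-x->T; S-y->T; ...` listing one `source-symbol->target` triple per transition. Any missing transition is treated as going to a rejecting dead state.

Count input length up to 4: every symbol moves from s0 toward s4, which means 'more than 3' and absorbs. Accept from {s3, s4}.
5 states suffice.
        0   1  
>  s0   s1  s1 
   s1   s2  s2 
   s2   s3  s3 
 * s3   s4  s4 
 * s4   s4  s4 
(> = start, * = accepting)

start=s0; accept=s3,s4; s0-0->s1; s0-1->s1; s1-0->s2; s1-1->s2; s2-0->s3; s2-1->s3; s3-0->s4; s3-1->s4; s4-0->s4; s4-1->s4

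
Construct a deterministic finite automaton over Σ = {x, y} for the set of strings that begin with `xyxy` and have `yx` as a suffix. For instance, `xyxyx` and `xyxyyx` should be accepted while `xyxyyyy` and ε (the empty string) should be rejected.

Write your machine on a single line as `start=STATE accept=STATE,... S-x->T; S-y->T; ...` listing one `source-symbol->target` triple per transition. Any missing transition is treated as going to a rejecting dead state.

Build one automaton per condition and run them in lockstep. One (6 states) tracks whether the input so far still matches the prefix `xyxy`; the other (3 states) tracks how much of the suffix `yx` has currently been matched. Each combined state is a pair, one component from each; accept when both components accept.
        x   y  
>  s0   s1  s2 
   s1   s3  s4 
   s2   s5  s2 
   s3   s3  s2 
   s4   s6  s2 
   s5   s3  s2 
   s6   s3  s7 
   s7   s8  s7 
 * s8   s9  s7 
   s9   s9  s7 
(> = start, * = accepting)

start=s0; accept=s8; s0-x->s1; s0-y->s2; s1-x->s3; s1-y->s4; s2-x->s5; s2-y->s2; s3-x->s3; s3-y->s2; s4-x->s6; s4-y->s2; s5-x->s3; s5-y->s2; s6-x->s3; s6-y->s7; s7-x->s8; s7-y->s7; s8-x->s9; s8-y->s7; s9-x->s9; s9-y->s7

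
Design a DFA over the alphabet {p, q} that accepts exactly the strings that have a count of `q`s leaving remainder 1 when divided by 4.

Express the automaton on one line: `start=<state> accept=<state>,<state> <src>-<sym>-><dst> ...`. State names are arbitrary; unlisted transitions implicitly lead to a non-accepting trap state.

start=s0 accept=s1 s0-p->s0 s0-q->s1 s1-p->s1 s1-q->s2 s2-p->s2 s2-q->s3 s3-p->s3 s3-q->s0

The only thing that matters is how many `q`s have appeared, reduced mod 4. Use one state per residue: s0 for 0, …, s3 for 3. Reading `q` moves to the next residue; anything else stays put. s1 is accepting.
        p   q  
>  s0   s0  s1 
 * s1   s1  s2 
   s2   s2  s3 
   s3   s3  s0 
(> = start, * = accepting)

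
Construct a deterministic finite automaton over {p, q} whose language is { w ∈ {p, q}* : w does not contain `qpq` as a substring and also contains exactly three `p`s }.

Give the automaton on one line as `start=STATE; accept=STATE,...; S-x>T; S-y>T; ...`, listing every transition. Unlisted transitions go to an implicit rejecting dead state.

Run two small machines in parallel and take their product. The first has 4 states tracking partial matches of the forbidden pattern `qpq`; the second has 5 states tracking the count of `p`s, saturating at 4. A product state is a pair (one from each), accepting exactly when both do. Minimizing collapses redundant product states.
          p    q  
>  S0     S1   S2 
   S1     S3   S4 
   S2     S5   S2 
   S3     S6   S7 
   S4     S8   S4 
   S5     S3   S9 
 * S6     S9   S6 
   S7    S10   S7 
   S8     S6   S9 
   S9     S9   S9 
 * S10    S9   S9 
(> = start, * = accepting)

start=S0; accept=S6,S10; S0-p>S1; S0-q>S2; S1-p>S3; S1-q>S4; S2-p>S5; S2-q>S2; S3-p>S6; S3-q>S7; S4-p>S8; S4-q>S4; S5-p>S3; S5-q>S9; S6-p>S9; S6-q>S6; S7-p>S10; S7-q>S7; S8-p>S6; S8-q>S9; S9-p>S9; S9-q>S9; S10-p>S9; S10-q>S9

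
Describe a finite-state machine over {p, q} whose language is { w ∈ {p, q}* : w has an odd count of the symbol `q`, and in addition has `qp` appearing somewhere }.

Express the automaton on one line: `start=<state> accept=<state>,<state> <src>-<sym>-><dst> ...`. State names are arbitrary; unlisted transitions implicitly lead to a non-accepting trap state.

start=s0 accept=s2 s0-p->s0 s0-q->s1 s1-p->s2 s1-q->s3 s2-p->s2 s2-q->s4 s3-p->s4 s3-q->s1 s4-p->s4 s4-q->s2

Run two small machines in parallel and take their product. The first has 2 states tracking the count of `q`s modulo 2; the second has 3 states tracking whether and how much of `qp` has been seen. A product state is a pair (one from each), accepting exactly when both do.
5 states suffice.
        p   q  
>  s0   s0  s1 
   s1   s2  s3 
 * s2   s2  s4 
   s3   s4  s1 
   s4   s4  s2 
(> = start, * = accepting)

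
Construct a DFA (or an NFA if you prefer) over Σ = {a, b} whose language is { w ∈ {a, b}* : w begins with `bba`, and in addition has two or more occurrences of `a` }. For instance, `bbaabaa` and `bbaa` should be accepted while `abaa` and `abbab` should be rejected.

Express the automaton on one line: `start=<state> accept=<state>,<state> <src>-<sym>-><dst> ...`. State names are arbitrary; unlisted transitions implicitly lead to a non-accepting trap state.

Run two small machines in parallel and take their product. One (5 states) tracks whether the input so far still matches the prefix `bba`; the other (4 states) tracks the count of `a`s, saturating at 3. Each combined state is a pair, one component from each; accept when both components accept.
With 10 states:
        a   b  
>  s0   s1  s2 
   s1   s3  s1 
   s2   s1  s4 
   s3   s5  s3 
   s4   s6  s7 
   s5   s5  s5 
   s6   s8  s6 
   s7   s1  s7 
 * s8   s9  s8 
 * s9   s9  s9 
(> = start, * = accepting)

start=s0 accept=s8,s9 s0-a->s1 s0-b->s2 s1-a->s3 s1-b->s1 s2-a->s1 s2-b->s4 s3-a->s5 s3-b->s3 s4-a->s6 s4-b->s7 s5-a->s5 s5-b->s5 s6-a->s8 s6-b->s6 s7-a->s1 s7-b->s7 s8-a->s9 s8-b->s8 s9-a->s9 s9-b->s9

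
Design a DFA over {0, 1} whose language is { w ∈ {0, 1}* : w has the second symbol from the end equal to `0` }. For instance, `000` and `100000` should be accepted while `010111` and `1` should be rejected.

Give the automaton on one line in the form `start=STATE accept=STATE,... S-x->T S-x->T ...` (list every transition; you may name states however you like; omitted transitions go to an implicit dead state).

Because acceptance depends on a position counted from the end, the machine has to buffer the most recent 2 symbols. Make each state the string of the last up-to-2 symbols read; on input `x` shift the window left and append `x`. Accept when the buffered window has length 2 and begins with `0`.
A 7-state machine:
        0   1  
>  q0   q1  q2 
   q1   q3  q4 
   q2   q5  q6 
 * q3   q3  q4 
 * q4   q5  q6 
   q5   q3  q4 
   q6   q5  q6 
(> = start, * = accepting)

start=q0 accept=q3,q4 q0-0->q1 q0-1->q2 q1-0->q3 q1-1->q4 q2-0->q5 q2-1->q6 q3-0->q3 q3-1->q4 q4-0->q5 q4-1->q6 q5-0->q3 q5-1->q4 q6-0->q5 q6-1->q6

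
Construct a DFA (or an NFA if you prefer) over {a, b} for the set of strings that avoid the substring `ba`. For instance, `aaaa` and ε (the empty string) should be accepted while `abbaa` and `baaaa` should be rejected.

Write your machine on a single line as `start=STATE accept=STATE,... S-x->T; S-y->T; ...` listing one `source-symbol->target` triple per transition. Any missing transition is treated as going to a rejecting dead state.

This is the complement of 'contains `ba`'. Use the same substring-matching states — s0 through s2 holding how much of `ba` has just been matched — but flip the accepting set: everything except the trap s2 accepts.
3 states suffice.
        a   b  
>* s0   s0  s1 
 * s1   s2  s1 
   s2   s2  s2 
(> = start, * = accepting)

start=s0; accept=s0,s1; s0-a->s0; s0-b->s1; s1-a->s2; s1-b->s1; s2-a->s2; s2-b->s2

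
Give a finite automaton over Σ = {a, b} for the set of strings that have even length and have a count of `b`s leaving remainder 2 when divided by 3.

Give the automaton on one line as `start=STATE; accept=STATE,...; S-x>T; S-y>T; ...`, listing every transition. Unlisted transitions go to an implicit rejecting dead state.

start=q0; accept=q4; q0-a>q1; q0-b>q2; q1-a>q0; q1-b>q3; q2-a>q3; q2-b>q4; q3-a>q2; q3-b>q5; q4-a>q5; q4-b>q1; q5-a>q4; q5-b>q0

Handle the two conditions separately and then intersect. The first has 2 states tracking the input length modulo 2; the second has 3 states tracking the count of `b`s modulo 3. A product state is a pair (one from each), accepting exactly when both do.
A 6-state machine:
        a   b  
>  q0   q1  q2 
   q1   q0  q3 
   q2   q3  q4 
   q3   q2  q5 
 * q4   q5  q1 
   q5   q4  q0 
(> = start, * = accepting)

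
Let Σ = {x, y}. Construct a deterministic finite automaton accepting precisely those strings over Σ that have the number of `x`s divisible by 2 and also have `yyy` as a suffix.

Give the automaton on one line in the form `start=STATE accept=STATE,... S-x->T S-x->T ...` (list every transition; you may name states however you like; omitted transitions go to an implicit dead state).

start=A accept=E A-x->B A-y->C B-x->A B-y->B C-x->B C-y->D D-x->B D-y->E E-x->B E-y->E

Handle the two conditions separately and then intersect. One (2 states) tracks the count of `x`s modulo 2; the other (4 states) tracks how much of the suffix `yyy` has currently been matched. Each combined state is a pair, one component from each; accept when both components accept. Minimizing collapses redundant product states.
With 5 states:
       x  y 
>  A   B  C 
   B   A  B 
   C   B  D 
   D   B  E 
 * E   B  E 
(> = start, * = accepting)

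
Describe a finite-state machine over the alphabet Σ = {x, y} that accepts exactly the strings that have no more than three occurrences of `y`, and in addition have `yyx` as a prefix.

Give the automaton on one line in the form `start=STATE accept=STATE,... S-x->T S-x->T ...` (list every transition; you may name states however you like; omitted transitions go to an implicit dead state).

Handle the two conditions separately and then intersect. One (5 states) tracks the count of `y`s, saturating at 4; the other (5 states) tracks whether the input so far still matches the prefix `yyx`. Each combined state is a pair, one component from each; accept when both components accept.
          x    y  
>  q0     q1   q2 
   q1     q1   q3 
   q2     q3   q4 
   q3     q3   q5 
   q4     q6   q7 
   q5     q5   q7 
 * q6     q6   q8 
   q7     q7   q9 
 * q8     q8  q10 
   q9     q9   q9 
   q10   q10  q10 
(> = start, * = accepting)

start=q0 accept=q6,q8 q0-x->q1 q0-y->q2 q1-x->q1 q1-y->q3 q2-x->q3 q2-y->q4 q3-x->q3 q3-y->q5 q4-x->q6 q4-y->q7 q5-x->q5 q5-y->q7 q6-x->q6 q6-y->q8 q7-x->q7 q7-y->q9 q8-x->q8 q8-y->q10 q9-x->q9 q9-y->q9 q10-x->q10 q10-y->q10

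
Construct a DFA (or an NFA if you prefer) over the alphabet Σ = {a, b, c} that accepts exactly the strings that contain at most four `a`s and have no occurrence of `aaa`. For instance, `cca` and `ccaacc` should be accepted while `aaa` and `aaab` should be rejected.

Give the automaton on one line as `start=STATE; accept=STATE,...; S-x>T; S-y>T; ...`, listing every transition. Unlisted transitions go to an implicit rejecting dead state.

Run two small machines in parallel and take their product. One (6 states) tracks the count of `a`s, saturating at 5; the other (4 states) tracks partial matches of the forbidden pattern `aaa`. Each combined state is a pair, one component from each; accept when both components accept.
18 states suffice.
          a    b    c  
>* q0     q1   q0   q0 
 * q1     q2   q3   q3 
 * q2     q4   q5   q5 
 * q3     q6   q3   q3 
   q4     q7   q4   q4 
 * q5     q8   q5   q5 
 * q6     q9   q5   q5 
   q7    q10   q7   q7 
 * q8    q11  q12  q12 
 * q9     q7  q12  q12 
   q10   q10  q10  q10 
 * q11   q10  q13  q13 
 * q12   q14  q12  q12 
 * q13   q15  q13  q13 
 * q14   q16  q13  q13 
   q15   q16  q17  q17 
   q16   q10  q17  q17 
   q17   q15  q17  q17 
(> = start, * = accepting)

start=q0; accept=q0,q1,q2,q3,q5,q6,q8,q9,q11,q12,q13,q14; q0-a>q1; q0-b>q0; q0-c>q0; q1-a>q2; q1-b>q3; q1-c>q3; q2-a>q4; q2-b>q5; q2-c>q5; q3-a>q6; q3-b>q3; q3-c>q3; q4-a>q7; q4-b>q4; q4-c>q4; q5-a>q8; q5-b>q5; q5-c>q5; q6-a>q9; q6-b>q5; q6-c>q5; q7-a>q10; q7-b>q7; q7-c>q7; q8-a>q11; q8-b>q12; q8-c>q12; q9-a>q7; q9-b>q12; q9-c>q12; q10-a>q10; q10-b>q10; q10-c>q10; q11-a>q10; q11-b>q13; q11-c>q13; q12-a>q14; q12-b>q12; q12-c>q12; q13-a>q15; q13-b>q13; q13-c>q13; q14-a>q16; q14-b>q13; q14-c>q13; q15-a>q16; q15-b>q17; q15-c>q17; q16-a>q10; q16-b>q17; q16-c>q17; q17-a>q15; q17-b>q17; q17-c>q17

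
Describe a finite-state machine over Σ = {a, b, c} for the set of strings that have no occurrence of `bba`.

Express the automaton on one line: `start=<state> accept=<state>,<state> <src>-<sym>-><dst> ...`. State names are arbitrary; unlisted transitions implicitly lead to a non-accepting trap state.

This is the complement of 'contains `bba`'. Use the same substring-matching states — s0 through s3 holding how much of `bba` has just been matched — but flip the accepting set: everything except the trap s3 accepts.
A 4-state machine:
        a   b   c  
>* s0   s0  s1  s0 
 * s1   s0  s2  s0 
 * s2   s3  s2  s0 
   s3   s3  s3  s3 
(> = start, * = accepting)

start=s0 accept=s0,s1,s2 s0-a->s0 s0-b->s1 s0-c->s0 s1-a->s0 s1-b->s2 s1-c->s0 s2-a->s3 s2-b->s2 s2-c->s0 s3-a->s3 s3-b->s3 s3-c->s3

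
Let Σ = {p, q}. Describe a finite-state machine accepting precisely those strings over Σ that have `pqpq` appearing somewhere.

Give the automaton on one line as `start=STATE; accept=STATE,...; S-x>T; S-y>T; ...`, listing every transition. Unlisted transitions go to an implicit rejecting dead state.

start=s0; accept=s4; s0-p>s1; s0-q>s0; s1-p>s1; s1-q>s2; s2-p>s3; s2-q>s0; s3-p>s1; s3-q>s4; s4-p>s4; s4-q>s4

States s0..s3 record the length of the longest prefix of `pqpq` that matches the current input suffix. Reaching s4 means `pqpq` has been seen, and we stay there forever. Accept from s4.
A 5-state machine:
        p   q  
>  s0   s1  s0 
   s1   s1  s2 
   s2   s3  s0 
   s3   s1  s4 
 * s4   s4  s4 
(> = start, * = accepting)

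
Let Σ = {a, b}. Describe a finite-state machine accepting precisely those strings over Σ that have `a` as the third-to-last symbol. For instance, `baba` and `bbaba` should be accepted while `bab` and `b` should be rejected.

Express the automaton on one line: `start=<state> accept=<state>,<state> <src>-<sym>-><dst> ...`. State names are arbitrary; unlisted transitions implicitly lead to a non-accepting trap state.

A DFA must remember the last 3 symbols (since which symbol is third-to-last isn't known until the input ends). Use one state per possible window of the last ≤3 symbols; accept from those whose window starts with `a`.
With 15 states:
          a    b  
>  q0     q1   q2 
   q1     q3   q4 
   q2     q5   q6 
   q3     q7   q8 
   q4     q9  q10 
   q5    q11  q12 
   q6    q13  q14 
 * q7     q7   q8 
 * q8     q9  q10 
 * q9    q11  q12 
 * q10   q13  q14 
   q11    q7   q8 
   q12    q9  q10 
   q13   q11  q12 
   q14   q13  q14 
(> = start, * = accepting)

start=q0 accept=q7,q8,q9,q10 q0-a->q1 q0-b->q2 q1-a->q3 q1-b->q4 q2-a->q5 q2-b->q6 q3-a->q7 q3-b->q8 q4-a->q9 q4-b->q10 q5-a->q11 q5-b->q12 q6-a->q13 q6-b->q14 q7-a->q7 q7-b->q8 q8-a->q9 q8-b->q10 q9-a->q11 q9-b->q12 q10-a->q13 q10-b->q14 q11-a->q7 q11-b->q8 q12-a->q9 q12-b->q10 q13-a->q11 q13-b->q12 q14-a->q13 q14-b->q14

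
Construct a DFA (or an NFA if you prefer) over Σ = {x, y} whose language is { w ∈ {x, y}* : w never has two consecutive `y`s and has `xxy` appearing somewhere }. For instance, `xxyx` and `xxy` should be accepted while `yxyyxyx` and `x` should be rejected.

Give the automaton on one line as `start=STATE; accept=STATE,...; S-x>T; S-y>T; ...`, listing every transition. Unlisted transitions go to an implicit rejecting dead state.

Run two small machines in parallel and take their product. One (3 states) tracks partial matches of the forbidden pattern `yy`; the other (4 states) tracks whether and how much of `xxy` has been seen. Each combined state is a pair, one component from each; accept when both components accept.
10 states suffice.
        x   y  
>  s0   s1  s2 
   s1   s3  s2 
   s2   s1  s4 
   s3   s3  s5 
   s4   s6  s4 
 * s5   s7  s8 
   s6   s9  s4 
 * s7   s7  s5 
   s8   s8  s8 
   s9   s9  s8 
(> = start, * = accepting)

start=s0; accept=s5,s7; s0-x>s1; s0-y>s2; s1-x>s3; s1-y>s2; s2-x>s1; s2-y>s4; s3-x>s3; s3-y>s5; s4-x>s6; s4-y>s4; s5-x>s7; s5-y>s8; s6-x>s9; s6-y>s4; s7-x>s7; s7-y>s5; s8-x>s8; s8-y>s8; s9-x>s9; s9-y>s8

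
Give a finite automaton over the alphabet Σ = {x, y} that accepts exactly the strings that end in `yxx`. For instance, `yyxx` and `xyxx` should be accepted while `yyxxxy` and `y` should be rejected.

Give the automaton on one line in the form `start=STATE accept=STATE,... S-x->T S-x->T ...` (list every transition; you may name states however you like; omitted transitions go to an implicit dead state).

start=A accept=D A-x->A A-y->B B-x->C B-y->B C-x->D C-y->B D-x->A D-y->B

Let each state record the length of the longest suffix of the input read so far that is also a prefix of `yxx`. B means the last symbol is `y`; C means the last 2 symbols are `yx`; D means the last 3 symbols are `yxx`. Accept only at D, where the string currently ends in `yxx`.
4 states suffice.
       x  y 
>  A   A  B 
   B   C  B 
   C   D  B 
 * D   A  B 
(> = start, * = accepting)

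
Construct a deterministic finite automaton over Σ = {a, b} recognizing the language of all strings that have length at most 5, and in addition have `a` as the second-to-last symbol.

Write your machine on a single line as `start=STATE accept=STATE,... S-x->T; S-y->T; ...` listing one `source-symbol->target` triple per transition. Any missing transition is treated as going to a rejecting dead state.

start=q0; accept=q3,q4,q7,q8,q11,q12; q0-a->q1; q0-b->q2; q1-a->q3; q1-b->q4; q2-a->q5; q2-b->q6; q3-a->q7; q3-b->q8; q4-a->q9; q4-b->q10; q5-a->q7; q5-b->q8; q6-a->q9; q6-b->q10; q7-a->q11; q7-b->q12; q8-a->q13; q8-b->q14; q9-a->q11; q9-b->q12; q10-a->q13; q10-b->q14; q11-a->q12; q11-b->q12; q12-a->q14; q12-b->q14; q13-a->q12; q13-b->q12; q14-a->q14; q14-b->q14

Run two small machines in parallel and take their product. The first has 7 states tracking the input length, saturating at 6; the second has 7 states tracking the last 2 symbols read. A product state is a pair (one from each), accepting exactly when both do. After merging equivalent states the machine shrinks.
          a    b  
>  q0     q1   q2 
   q1     q3   q4 
   q2     q5   q6 
 * q3     q7   q8 
 * q4     q9  q10 
   q5     q7   q8 
   q6     q9  q10 
 * q7    q11  q12 
 * q8    q13  q14 
   q9    q11  q12 
   q10   q13  q14 
 * q11   q12  q12 
 * q12   q14  q14 
   q13   q12  q12 
   q14   q14  q14 
(> = start, * = accepting)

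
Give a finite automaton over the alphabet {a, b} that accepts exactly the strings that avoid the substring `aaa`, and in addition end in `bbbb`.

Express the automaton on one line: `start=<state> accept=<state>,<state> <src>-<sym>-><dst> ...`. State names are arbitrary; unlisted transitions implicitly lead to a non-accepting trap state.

Handle the two conditions separately and then intersect. One (4 states) tracks partial matches of the forbidden pattern `aaa`; the other (5 states) tracks how much of the suffix `bbbb` has currently been matched. Each combined state is a pair, one component from each; accept when both components accept. Equivalent product states are then merged.
        a   b  
>  s0   s1  s2 
   s1   s3  s2 
   s2   s1  s4 
   s3   s5  s2 
   s4   s1  s6 
   s5   s5  s5 
   s6   s1  s7 
 * s7   s1  s7 
(> = start, * = accepting)

start=s0 accept=s7 s0-a->s1 s0-b->s2 s1-a->s3 s1-b->s2 s2-a->s1 s2-b->s4 s3-a->s5 s3-b->s2 s4-a->s1 s4-b->s6 s5-a->s5 s5-b->s5 s6-a->s1 s6-b->s7 s7-a->s1 s7-b->s7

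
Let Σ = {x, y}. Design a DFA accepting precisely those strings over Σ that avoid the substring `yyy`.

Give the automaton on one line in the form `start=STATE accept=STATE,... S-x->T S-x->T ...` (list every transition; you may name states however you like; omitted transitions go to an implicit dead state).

Track partial matches of the forbidden pattern `yyy`. State s3 is a dead state reached once `yyy` has occurred; every other state accepts. s0 means no part of `yyy` is currently matched.
4 states suffice.
        x   y  
>* s0   s0  s1 
 * s1   s0  s2 
 * s2   s0  s3 
   s3   s3  s3 
(> = start, * = accepting)

start=s0 accept=s0,s1,s2 s0-x->s0 s0-y->s1 s1-x->s0 s1-y->s2 s2-x->s0 s2-y->s3 s3-x->s3 s3-y->s3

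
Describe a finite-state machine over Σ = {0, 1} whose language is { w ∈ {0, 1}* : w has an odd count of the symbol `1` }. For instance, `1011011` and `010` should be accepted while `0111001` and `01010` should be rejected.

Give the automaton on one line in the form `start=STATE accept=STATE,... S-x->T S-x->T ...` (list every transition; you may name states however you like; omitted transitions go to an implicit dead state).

Keep the running count of `1`s modulo 2: each `1` advances along the cycle s0 → s1 → s0 while other symbols loop. Accept at s1.
        0   1  
>  s0   s0  s1 
 * s1   s1  s0 
(> = start, * = accepting)

start=s0 accept=s1 s0-0->s0 s0-1->s1 s1-0->s1 s1-1->s0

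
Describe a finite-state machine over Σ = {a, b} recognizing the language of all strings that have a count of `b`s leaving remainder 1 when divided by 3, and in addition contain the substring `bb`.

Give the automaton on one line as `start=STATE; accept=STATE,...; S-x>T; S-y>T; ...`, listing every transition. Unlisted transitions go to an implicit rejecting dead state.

start=q0; accept=q7; q0-a>q0; q0-b>q1; q1-a>q2; q1-b>q3; q2-a>q2; q2-b>q4; q3-a>q3; q3-b>q5; q4-a>q6; q4-b>q5; q5-a>q5; q5-b>q7; q6-a>q6; q6-b>q8; q7-a>q7; q7-b>q3; q8-a>q0; q8-b>q7

Build one automaton per condition and run them in lockstep. One (3 states) tracks the count of `b`s modulo 3; the other (3 states) tracks whether and how much of `bb` has been seen. Each combined state is a pair, one component from each; accept when both components accept.
        a   b  
>  q0   q0  q1 
   q1   q2  q3 
   q2   q2  q4 
   q3   q3  q5 
   q4   q6  q5 
   q5   q5  q7 
   q6   q6  q8 
 * q7   q7  q3 
   q8   q0  q7 
(> = start, * = accepting)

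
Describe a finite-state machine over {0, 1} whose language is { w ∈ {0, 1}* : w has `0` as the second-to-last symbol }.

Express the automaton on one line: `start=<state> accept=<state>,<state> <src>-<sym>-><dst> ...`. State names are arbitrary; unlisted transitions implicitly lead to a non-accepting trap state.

A DFA must remember the last 2 symbols (since which symbol is second-to-last isn't known until the input ends). Use one state per possible window of the last ≤2 symbols; accept from those whose window starts with `0`.
        0   1  
>  s0   s1  s2 
   s1   s3  s4 
   s2   s5  s6 
 * s3   s3  s4 
 * s4   s5  s6 
   s5   s3  s4 
   s6   s5  s6 
(> = start, * = accepting)

start=s0 accept=s3,s4 s0-0->s1 s0-1->s2 s1-0->s3 s1-1->s4 s2-0->s5 s2-1->s6 s3-0->s3 s3-1->s4 s4-0->s5 s4-1->s6 s5-0->s3 s5-1->s4 s6-0->s5 s6-1->s6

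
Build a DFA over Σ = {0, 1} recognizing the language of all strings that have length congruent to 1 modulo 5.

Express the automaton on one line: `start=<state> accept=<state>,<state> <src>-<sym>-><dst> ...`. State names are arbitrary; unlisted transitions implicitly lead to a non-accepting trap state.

Only the length mod 5 matters, so use a 5-cycle: from any state, every input symbol moves to the next state, wrapping E back to A. Mark B accepting.
       0  1 
>  A   B  B 
 * B   C  C 
   C   D  D 
   D   E  E 
   E   A  A 
(> = start, * = accepting)

start=A accept=B A-0->B A-1->B B-0->C B-1->C C-0->D C-1->D D-0->E D-1->E E-0->A E-1->A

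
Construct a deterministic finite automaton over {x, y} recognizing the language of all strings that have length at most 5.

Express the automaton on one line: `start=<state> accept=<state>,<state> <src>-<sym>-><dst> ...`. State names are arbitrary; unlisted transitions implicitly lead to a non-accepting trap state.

start=s0 accept=s0,s1,s2,s3,s4,s5 s0-x->s1 s0-y->s1 s1-x->s2 s1-y->s2 s2-x->s3 s2-y->s3 s3-x->s4 s3-y->s4 s4-x->s5 s4-y->s5 s5-x->s6 s5-y->s6 s6-x->s6 s6-y->s6

We only need to distinguish lengths 0, 1, …, 5, and '>5'. Chain s0 → s1 → s2 → s3 → s4 → s5 → s6 on every symbol, with s6 looping. Accepting states: {s0, s1, s2, s3, s4, s5}.
        x   y  
>* s0   s1  s1 
 * s1   s2  s2 
 * s2   s3  s3 
 * s3   s4  s4 
 * s4   s5  s5 
 * s5   s6  s6 
   s6   s6  s6 
(> = start, * = accepting)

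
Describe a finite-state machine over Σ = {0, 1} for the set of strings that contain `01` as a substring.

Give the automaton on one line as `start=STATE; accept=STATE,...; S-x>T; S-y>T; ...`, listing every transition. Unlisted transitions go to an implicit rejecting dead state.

start=q0; accept=q2; q0-0>q1; q0-1>q0; q1-0>q1; q1-1>q2; q2-0>q2; q2-1>q2

Track how much of `01` has been matched so far: state q0 is no progress, q2 is the absorbing accept state reached once `01` has occurred. Intermediate states record partial matches; on a mismatch, fall back to the longest reusable overlap.
        0   1  
>  q0   q1  q0 
   q1   q1  q2 
 * q2   q2  q2 
(> = start, * = accepting)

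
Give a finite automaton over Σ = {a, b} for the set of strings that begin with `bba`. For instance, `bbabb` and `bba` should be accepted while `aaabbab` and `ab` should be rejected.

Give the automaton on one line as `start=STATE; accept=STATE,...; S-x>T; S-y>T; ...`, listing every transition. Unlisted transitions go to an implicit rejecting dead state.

start=q0; accept=q3; q0-a>q4; q0-b>q1; q1-a>q4; q1-b>q2; q2-a>q3; q2-b>q4; q3-a>q3; q3-b>q3; q4-a>q4; q4-b>q4

Walk along `bba` while the input agrees: from q0 take `b` to q1, and so on. Any deviation drops to the rejecting sink q4. Once q3 is reached the prefix is confirmed and every continuation is accepted.
        a   b  
>  q0   q4  q1 
   q1   q4  q2 
   q2   q3  q4 
 * q3   q3  q3 
   q4   q4  q4 
(> = start, * = accepting)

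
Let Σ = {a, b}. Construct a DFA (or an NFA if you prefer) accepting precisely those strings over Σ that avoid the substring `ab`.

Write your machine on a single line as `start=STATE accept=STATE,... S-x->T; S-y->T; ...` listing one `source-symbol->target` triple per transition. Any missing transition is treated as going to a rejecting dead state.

This is the complement of 'contains `ab`'. Use the same substring-matching states — s0 through s2 holding how much of `ab` has just been matched — but flip the accepting set: everything except the trap s2 accepts.
3 states suffice.
        a   b  
>* s0   s1  s0 
 * s1   s1  s2 
   s2   s2  s2 
(> = start, * = accepting)

start=s0; accept=s0,s1; s0-a->s1; s0-b->s0; s1-a->s1; s1-b->s2; s2-a->s2; s2-b->s2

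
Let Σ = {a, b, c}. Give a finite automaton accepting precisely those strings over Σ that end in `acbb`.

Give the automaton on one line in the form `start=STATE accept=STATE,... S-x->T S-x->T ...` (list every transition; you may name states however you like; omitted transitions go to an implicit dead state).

Let each state record the length of the longest suffix of the input read so far that is also a prefix of `acbb`. S1 means the last symbol is `a`; S2 means the last 2 symbols are `ac`; S3 means the last 3 symbols are `acb`; S4 means the last 4 symbols are `acbb`. Accept only at S4, where the string currently ends in `acbb`.
5 states suffice.
        a   b   c  
>  S0   S1  S0  S0 
   S1   S1  S0  S2 
   S2   S1  S3  S0 
   S3   S1  S4  S0 
 * S4   S1  S0  S0 
(> = start, * = accepting)

start=S0 accept=S4 S0-a->S1 S0-b->S0 S0-c->S0 S1-a->S1 S1-b->S0 S1-c->S2 S2-a->S1 S2-b->S3 S2-c->S0 S3-a->S1 S3-b->S4 S3-c->S0 S4-a->S1 S4-b->S0 S4-c->S0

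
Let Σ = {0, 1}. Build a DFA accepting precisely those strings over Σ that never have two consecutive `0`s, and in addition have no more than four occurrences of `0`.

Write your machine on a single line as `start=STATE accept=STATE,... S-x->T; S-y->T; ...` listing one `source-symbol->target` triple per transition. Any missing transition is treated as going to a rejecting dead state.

Run two small machines in parallel and take their product. The first has 3 states tracking partial matches of the forbidden pattern `00`; the second has 6 states tracking the count of `0`s, saturating at 5. A product state is a pair (one from each), accepting exactly when both do.
15 states suffice.
          0    1  
>* s0     s1   s0 
 * s1     s2   s3 
   s2     s4   s2 
 * s3     s5   s3 
   s4     s6   s4 
 * s5     s4   s7 
   s6     s8   s6 
 * s7     s9   s7 
   s8     s8   s8 
 * s9     s6  s10 
 * s10   s11  s10 
 * s11    s8  s12 
 * s12   s13  s12 
   s13    s8  s14 
   s14   s13  s14 
(> = start, * = accepting)

start=s0; accept=s0,s1,s3,s5,s7,s9,s10,s11,s12; s0-0->s1; s0-1->s0; s1-0->s2; s1-1->s3; s2-0->s4; s2-1->s2; s3-0->s5; s3-1->s3; s4-0->s6; s4-1->s4; s5-0->s4; s5-1->s7; s6-0->s8; s6-1->s6; s7-0->s9; s7-1->s7; s8-0->s8; s8-1->s8; s9-0->s6; s9-1->s10; s10-0->s11; s10-1->s10; s11-0->s8; s11-1->s12; s12-0->s13; s12-1->s12; s13-0->s8; s13-1->s14; s14-0->s13; s14-1->s14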